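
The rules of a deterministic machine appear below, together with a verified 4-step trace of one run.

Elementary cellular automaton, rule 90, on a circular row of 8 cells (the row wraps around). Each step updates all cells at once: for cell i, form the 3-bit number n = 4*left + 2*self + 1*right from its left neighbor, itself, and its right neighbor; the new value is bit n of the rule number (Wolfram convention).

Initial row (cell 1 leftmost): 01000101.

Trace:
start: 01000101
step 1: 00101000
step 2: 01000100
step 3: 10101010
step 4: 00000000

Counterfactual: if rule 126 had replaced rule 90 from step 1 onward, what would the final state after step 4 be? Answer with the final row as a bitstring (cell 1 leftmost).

(re-executing steps 1..4 under rule 126; state before step 1: 01000101)
step 1: 11101111
step 2: 00111000
step 3: 01101100
step 4: 11111110

11111110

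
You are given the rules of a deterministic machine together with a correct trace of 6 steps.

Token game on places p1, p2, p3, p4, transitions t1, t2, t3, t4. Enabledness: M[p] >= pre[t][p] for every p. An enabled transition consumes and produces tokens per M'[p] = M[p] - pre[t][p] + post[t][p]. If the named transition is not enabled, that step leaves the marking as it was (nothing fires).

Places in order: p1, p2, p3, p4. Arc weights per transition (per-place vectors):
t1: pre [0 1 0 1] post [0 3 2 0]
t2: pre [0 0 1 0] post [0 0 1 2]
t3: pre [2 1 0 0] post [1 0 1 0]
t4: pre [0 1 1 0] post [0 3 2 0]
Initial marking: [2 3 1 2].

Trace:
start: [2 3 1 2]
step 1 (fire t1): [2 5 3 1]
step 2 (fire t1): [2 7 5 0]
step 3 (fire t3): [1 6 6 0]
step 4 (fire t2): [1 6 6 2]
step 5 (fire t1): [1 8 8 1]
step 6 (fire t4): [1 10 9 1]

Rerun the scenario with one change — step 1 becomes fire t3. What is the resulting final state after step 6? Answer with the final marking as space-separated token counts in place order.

1 8 7 2

(re-executing from step 1 with the substitution; state before step 1: [2 3 1 2])
step 1 (fire t3): [1 2 2 2]
step 2 (fire t1): [1 4 4 1]
step 3 (fire t3): [1 4 4 1]
step 4 (fire t2): [1 4 4 3]
step 5 (fire t1): [1 6 6 2]
step 6 (fire t4): [1 8 7 2]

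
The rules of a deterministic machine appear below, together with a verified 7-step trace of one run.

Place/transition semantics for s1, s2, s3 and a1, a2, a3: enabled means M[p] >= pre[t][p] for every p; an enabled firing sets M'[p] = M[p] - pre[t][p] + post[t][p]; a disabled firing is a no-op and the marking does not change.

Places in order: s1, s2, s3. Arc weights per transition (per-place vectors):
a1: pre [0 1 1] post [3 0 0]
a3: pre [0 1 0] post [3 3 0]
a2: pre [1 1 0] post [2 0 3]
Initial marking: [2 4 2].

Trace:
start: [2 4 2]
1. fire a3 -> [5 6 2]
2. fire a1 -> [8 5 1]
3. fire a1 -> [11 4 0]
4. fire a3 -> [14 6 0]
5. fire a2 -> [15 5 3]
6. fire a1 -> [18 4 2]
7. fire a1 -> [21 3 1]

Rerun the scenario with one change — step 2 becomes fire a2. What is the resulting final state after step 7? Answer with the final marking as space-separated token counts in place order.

19 3 5

(re-executing from step 2 with the substitution; state before step 2: [5 6 2])
2. fire a2 -> [6 5 5]
3. fire a1 -> [9 4 4]
4. fire a3 -> [12 6 4]
5. fire a2 -> [13 5 7]
6. fire a1 -> [16 4 6]
7. fire a1 -> [19 3 5]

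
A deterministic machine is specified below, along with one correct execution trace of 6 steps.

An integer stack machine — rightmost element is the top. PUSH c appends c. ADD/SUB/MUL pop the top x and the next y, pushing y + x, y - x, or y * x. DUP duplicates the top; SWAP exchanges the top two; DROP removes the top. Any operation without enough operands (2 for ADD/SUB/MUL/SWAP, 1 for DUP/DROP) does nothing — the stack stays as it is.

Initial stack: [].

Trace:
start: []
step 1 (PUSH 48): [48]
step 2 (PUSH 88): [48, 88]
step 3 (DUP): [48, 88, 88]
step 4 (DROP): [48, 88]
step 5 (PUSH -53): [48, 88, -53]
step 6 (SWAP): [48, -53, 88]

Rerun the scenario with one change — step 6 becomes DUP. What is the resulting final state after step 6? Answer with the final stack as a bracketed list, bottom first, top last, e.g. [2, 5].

(re-executing from step 6 with the substitution; state before step 6: [48, 88, -53])
step 6 (DUP): [48, 88, -53, -53]

[48, 88, -53, -53]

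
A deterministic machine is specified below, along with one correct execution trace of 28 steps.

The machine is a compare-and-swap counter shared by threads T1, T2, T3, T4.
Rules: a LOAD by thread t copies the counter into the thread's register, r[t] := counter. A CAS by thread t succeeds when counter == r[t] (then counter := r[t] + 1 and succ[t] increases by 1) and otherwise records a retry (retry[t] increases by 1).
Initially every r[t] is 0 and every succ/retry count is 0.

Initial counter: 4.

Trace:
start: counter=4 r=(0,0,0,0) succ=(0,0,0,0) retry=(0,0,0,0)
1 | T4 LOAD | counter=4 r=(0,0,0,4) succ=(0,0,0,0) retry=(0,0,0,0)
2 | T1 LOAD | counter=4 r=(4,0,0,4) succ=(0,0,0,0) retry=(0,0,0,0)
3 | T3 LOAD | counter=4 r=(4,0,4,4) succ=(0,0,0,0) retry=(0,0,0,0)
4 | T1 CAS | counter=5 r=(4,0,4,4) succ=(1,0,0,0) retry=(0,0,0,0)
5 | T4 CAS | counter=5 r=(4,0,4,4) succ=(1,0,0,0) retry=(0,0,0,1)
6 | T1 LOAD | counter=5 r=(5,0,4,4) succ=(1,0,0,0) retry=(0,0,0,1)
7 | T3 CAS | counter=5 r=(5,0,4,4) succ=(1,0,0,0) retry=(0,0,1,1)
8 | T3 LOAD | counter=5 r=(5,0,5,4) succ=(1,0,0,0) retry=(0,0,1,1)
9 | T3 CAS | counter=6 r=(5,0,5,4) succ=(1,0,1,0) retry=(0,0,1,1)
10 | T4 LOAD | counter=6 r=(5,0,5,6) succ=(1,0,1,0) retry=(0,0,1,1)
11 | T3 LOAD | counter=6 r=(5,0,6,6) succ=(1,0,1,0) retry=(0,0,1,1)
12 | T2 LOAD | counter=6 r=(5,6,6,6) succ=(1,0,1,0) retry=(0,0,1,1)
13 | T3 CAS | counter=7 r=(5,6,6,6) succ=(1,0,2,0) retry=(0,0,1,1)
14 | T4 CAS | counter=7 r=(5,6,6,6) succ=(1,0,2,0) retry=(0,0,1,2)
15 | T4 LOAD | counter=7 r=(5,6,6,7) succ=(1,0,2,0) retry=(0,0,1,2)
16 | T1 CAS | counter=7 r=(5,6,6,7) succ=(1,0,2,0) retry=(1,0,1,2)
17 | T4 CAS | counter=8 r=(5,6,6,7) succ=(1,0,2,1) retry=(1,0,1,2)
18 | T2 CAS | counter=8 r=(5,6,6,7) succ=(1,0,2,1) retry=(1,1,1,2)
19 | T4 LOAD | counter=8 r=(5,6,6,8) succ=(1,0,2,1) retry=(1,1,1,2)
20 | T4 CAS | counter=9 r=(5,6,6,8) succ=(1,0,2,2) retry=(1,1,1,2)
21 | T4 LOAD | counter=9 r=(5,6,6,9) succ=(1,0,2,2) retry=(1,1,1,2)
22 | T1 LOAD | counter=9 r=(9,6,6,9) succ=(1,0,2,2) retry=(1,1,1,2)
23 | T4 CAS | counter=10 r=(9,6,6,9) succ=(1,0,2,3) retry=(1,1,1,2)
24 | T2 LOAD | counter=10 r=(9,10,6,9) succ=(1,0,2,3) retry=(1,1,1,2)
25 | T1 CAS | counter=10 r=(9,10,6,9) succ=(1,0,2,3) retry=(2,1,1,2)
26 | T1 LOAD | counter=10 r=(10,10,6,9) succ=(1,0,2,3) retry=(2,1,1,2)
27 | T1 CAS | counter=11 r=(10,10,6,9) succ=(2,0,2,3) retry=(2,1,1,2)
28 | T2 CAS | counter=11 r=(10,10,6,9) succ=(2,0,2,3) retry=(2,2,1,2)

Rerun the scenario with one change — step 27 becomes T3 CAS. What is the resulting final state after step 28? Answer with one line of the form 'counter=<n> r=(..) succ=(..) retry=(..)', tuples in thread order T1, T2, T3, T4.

counter=11 r=(10,10,6,9) succ=(1,1,2,3) retry=(2,1,2,2)

(re-executing from step 27 with the substitution; state before step 27: counter=10 r=(10,10,6,9) succ=(1,0,2,3) retry=(2,1,1,2))
27 | T3 CAS | counter=10 r=(10,10,6,9) succ=(1,0,2,3) retry=(2,1,2,2)
28 | T2 CAS | counter=11 r=(10,10,6,9) succ=(1,1,2,3) retry=(2,1,2,2)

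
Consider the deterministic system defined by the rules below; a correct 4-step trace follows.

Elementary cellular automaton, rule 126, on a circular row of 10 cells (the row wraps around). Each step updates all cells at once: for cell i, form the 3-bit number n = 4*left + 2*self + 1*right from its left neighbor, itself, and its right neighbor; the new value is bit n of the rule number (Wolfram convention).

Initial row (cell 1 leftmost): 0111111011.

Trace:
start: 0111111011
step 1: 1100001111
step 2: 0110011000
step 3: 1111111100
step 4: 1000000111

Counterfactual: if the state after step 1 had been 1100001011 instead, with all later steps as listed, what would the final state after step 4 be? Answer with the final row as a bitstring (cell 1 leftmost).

0000011110

state after step 1 := 1100001011
step 2: 0110011110
step 3: 1111110011
step 4: 0000011110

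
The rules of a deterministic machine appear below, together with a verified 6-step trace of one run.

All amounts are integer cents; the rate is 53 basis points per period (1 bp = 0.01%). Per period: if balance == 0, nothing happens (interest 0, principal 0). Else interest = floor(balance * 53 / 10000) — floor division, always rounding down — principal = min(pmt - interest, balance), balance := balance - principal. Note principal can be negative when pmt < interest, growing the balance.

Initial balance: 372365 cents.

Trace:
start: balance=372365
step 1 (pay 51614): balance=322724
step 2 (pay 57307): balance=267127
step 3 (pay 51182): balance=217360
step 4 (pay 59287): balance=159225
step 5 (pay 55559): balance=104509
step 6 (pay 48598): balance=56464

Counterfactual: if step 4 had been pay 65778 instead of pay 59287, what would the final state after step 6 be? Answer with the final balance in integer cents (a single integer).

(re-executing from step 4 with the substitution; state before step 4: balance=217360)
step 4 (pay 65778): balance=152734
step 5 (pay 55559): balance=97984
step 6 (pay 48598): balance=49905

49905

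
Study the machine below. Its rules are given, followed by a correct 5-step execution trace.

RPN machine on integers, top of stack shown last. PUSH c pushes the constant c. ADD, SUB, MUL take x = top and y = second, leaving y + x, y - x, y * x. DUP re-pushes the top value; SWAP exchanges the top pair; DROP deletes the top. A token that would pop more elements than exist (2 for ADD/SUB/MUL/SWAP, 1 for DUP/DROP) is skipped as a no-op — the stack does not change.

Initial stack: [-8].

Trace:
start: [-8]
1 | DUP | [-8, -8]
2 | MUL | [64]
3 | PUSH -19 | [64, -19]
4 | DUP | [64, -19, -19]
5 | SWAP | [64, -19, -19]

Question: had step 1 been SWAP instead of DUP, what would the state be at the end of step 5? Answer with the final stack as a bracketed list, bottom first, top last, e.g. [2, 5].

[-8, -19, -19]

(re-executing from step 1 with the substitution; state before step 1: [-8])
1 | SWAP | [-8]
2 | MUL | [-8]
3 | PUSH -19 | [-8, -19]
4 | DUP | [-8, -19, -19]
5 | SWAP | [-8, -19, -19]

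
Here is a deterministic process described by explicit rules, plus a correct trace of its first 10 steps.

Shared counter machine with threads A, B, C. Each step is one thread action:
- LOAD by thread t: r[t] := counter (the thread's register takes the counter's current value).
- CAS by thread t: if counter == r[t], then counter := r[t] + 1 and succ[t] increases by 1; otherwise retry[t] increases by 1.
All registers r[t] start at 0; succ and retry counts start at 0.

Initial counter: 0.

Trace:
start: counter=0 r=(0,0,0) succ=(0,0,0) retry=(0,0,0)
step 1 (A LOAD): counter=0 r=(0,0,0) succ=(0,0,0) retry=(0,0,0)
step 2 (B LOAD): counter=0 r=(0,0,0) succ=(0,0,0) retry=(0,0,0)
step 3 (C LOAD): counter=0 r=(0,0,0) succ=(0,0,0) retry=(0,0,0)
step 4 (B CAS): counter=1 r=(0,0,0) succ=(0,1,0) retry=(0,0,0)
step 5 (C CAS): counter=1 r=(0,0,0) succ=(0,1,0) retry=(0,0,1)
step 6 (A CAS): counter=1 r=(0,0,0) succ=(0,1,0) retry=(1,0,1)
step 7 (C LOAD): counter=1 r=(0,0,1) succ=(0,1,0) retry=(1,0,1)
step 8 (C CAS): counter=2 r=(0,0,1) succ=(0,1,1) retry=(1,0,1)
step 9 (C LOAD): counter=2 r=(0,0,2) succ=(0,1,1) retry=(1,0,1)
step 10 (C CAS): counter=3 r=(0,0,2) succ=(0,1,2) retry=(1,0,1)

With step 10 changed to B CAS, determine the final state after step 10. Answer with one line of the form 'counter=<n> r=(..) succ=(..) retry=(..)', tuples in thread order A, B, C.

counter=2 r=(0,0,2) succ=(0,1,1) retry=(1,1,1)

(re-executing from step 10 with the substitution; state before step 10: counter=2 r=(0,0,2) succ=(0,1,1) retry=(1,0,1))
step 10 (B CAS): counter=2 r=(0,0,2) succ=(0,1,1) retry=(1,1,1)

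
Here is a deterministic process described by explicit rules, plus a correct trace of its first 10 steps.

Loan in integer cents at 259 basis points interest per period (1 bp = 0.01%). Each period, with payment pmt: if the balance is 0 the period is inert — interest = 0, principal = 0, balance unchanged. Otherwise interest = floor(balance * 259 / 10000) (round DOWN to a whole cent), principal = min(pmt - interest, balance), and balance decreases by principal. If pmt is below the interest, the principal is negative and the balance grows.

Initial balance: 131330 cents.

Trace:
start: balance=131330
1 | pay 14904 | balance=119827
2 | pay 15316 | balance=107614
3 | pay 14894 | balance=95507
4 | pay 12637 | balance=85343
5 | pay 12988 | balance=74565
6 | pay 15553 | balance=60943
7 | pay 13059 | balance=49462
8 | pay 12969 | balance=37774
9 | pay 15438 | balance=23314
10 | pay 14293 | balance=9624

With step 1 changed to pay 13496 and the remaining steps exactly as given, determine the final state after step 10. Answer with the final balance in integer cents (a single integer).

11393

(re-executing from step 1 with the substitution; state before step 1: balance=131330)
1 | pay 13496 | balance=121235
2 | pay 15316 | balance=109058
3 | pay 14894 | balance=96988
4 | pay 12637 | balance=86862
5 | pay 12988 | balance=76123
6 | pay 15553 | balance=62541
7 | pay 13059 | balance=51101
8 | pay 12969 | balance=39455
9 | pay 15438 | balance=25038
10 | pay 14293 | balance=11393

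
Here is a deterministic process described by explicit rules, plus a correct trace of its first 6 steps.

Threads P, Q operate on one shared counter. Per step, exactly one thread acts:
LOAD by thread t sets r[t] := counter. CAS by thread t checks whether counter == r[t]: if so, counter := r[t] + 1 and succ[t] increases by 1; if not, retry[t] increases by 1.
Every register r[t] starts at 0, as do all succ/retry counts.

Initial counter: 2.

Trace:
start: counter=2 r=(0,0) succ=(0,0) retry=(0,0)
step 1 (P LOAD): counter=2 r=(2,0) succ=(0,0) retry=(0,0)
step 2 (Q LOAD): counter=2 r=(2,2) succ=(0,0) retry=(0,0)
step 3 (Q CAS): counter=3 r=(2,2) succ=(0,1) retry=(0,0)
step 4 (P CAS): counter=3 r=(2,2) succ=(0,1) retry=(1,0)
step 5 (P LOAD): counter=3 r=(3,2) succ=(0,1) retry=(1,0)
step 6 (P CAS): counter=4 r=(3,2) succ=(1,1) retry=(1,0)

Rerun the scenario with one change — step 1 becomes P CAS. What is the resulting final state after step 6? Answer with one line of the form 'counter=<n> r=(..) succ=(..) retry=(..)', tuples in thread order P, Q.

(re-executing from step 1 with the substitution; state before step 1: counter=2 r=(0,0) succ=(0,0) retry=(0,0))
step 1 (P CAS): counter=2 r=(0,0) succ=(0,0) retry=(1,0)
step 2 (Q LOAD): counter=2 r=(0,2) succ=(0,0) retry=(1,0)
step 3 (Q CAS): counter=3 r=(0,2) succ=(0,1) retry=(1,0)
step 4 (P CAS): counter=3 r=(0,2) succ=(0,1) retry=(2,0)
step 5 (P LOAD): counter=3 r=(3,2) succ=(0,1) retry=(2,0)
step 6 (P CAS): counter=4 r=(3,2) succ=(1,1) retry=(2,0)

counter=4 r=(3,2) succ=(1,1) retry=(2,0)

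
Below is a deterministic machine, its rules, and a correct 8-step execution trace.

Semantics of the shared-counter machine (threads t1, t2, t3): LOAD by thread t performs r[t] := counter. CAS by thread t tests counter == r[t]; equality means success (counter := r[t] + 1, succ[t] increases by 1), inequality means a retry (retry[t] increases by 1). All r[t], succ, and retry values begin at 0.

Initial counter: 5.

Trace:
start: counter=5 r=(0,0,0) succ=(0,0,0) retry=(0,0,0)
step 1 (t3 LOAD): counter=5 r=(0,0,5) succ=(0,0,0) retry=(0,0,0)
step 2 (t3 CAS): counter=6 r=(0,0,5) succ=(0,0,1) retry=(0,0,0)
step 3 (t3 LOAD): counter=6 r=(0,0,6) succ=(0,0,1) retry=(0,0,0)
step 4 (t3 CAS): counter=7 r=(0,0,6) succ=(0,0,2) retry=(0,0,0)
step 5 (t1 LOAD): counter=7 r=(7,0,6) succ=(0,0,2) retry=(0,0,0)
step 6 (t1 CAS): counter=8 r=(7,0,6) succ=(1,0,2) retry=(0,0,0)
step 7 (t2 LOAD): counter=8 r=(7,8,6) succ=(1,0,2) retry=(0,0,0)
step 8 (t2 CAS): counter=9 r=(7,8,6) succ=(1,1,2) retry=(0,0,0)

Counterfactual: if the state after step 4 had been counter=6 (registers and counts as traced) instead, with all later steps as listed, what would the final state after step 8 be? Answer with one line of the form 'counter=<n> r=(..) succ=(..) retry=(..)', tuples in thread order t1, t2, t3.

state after step 4 := counter=6 r=(0,0,6) succ=(0,0,2) retry=(0,0,0)
step 5 (t1 LOAD): counter=6 r=(6,0,6) succ=(0,0,2) retry=(0,0,0)
step 6 (t1 CAS): counter=7 r=(6,0,6) succ=(1,0,2) retry=(0,0,0)
step 7 (t2 LOAD): counter=7 r=(6,7,6) succ=(1,0,2) retry=(0,0,0)
step 8 (t2 CAS): counter=8 r=(6,7,6) succ=(1,1,2) retry=(0,0,0)

counter=8 r=(6,7,6) succ=(1,1,2) retry=(0,0,0)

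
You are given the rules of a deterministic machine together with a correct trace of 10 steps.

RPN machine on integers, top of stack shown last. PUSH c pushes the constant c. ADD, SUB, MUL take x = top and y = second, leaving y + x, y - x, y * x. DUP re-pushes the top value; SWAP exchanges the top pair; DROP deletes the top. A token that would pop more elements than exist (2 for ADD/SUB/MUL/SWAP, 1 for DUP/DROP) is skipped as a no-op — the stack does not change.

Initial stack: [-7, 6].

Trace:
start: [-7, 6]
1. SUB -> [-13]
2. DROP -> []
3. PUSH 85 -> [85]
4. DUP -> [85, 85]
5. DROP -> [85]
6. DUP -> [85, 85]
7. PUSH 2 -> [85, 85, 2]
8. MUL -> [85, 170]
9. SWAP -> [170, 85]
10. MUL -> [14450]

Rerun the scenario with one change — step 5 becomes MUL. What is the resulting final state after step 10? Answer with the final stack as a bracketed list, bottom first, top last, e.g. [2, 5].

(re-executing from step 5 with the substitution; state before step 5: [85, 85])
5. MUL -> [7225]
6. DUP -> [7225, 7225]
7. PUSH 2 -> [7225, 7225, 2]
8. MUL -> [7225, 14450]
9. SWAP -> [14450, 7225]
10. MUL -> [104401250]

[104401250]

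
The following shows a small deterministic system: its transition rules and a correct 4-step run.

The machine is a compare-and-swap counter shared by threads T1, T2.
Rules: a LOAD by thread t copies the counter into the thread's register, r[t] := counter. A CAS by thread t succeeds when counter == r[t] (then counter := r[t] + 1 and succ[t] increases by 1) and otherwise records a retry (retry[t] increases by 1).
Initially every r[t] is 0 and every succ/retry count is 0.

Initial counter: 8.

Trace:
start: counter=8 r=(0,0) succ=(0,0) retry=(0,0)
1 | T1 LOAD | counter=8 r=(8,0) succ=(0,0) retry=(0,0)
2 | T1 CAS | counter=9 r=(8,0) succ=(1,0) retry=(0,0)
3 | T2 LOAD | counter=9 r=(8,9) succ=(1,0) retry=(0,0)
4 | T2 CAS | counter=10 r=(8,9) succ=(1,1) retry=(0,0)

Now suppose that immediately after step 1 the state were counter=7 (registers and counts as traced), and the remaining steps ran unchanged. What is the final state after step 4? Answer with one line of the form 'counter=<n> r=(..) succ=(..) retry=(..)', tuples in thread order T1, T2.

state after step 1 := counter=7 r=(8,0) succ=(0,0) retry=(0,0)
2 | T1 CAS | counter=7 r=(8,0) succ=(0,0) retry=(1,0)
3 | T2 LOAD | counter=7 r=(8,7) succ=(0,0) retry=(1,0)
4 | T2 CAS | counter=8 r=(8,7) succ=(0,1) retry=(1,0)

counter=8 r=(8,7) succ=(0,1) retry=(1,0)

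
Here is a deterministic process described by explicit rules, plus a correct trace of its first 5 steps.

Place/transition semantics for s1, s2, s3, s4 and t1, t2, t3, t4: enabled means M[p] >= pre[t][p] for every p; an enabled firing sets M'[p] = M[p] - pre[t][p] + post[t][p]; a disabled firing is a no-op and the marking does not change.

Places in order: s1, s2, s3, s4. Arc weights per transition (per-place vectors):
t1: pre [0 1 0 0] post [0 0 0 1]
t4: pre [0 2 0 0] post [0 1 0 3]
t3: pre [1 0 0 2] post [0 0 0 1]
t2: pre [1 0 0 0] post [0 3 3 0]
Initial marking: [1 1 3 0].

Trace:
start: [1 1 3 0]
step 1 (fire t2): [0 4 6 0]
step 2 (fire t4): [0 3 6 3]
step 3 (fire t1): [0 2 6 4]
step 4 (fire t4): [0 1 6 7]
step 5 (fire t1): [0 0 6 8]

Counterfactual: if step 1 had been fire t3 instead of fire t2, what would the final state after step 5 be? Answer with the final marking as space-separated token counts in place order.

1 0 3 1

(re-executing from step 1 with the substitution; state before step 1: [1 1 3 0])
step 1 (fire t3): [1 1 3 0]
step 2 (fire t4): [1 1 3 0]
step 3 (fire t1): [1 0 3 1]
step 4 (fire t4): [1 0 3 1]
step 5 (fire t1): [1 0 3 1]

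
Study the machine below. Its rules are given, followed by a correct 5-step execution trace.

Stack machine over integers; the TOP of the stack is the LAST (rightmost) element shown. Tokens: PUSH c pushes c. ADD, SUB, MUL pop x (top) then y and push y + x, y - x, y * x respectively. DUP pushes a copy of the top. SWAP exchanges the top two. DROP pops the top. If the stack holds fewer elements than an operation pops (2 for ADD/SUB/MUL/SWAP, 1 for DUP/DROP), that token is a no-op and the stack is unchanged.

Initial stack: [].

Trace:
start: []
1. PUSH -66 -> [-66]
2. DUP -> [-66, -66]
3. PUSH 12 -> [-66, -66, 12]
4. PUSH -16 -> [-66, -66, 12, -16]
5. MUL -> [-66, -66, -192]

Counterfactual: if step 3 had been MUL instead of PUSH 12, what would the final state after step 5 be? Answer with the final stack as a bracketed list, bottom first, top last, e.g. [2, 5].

(re-executing from step 3 with the substitution; state before step 3: [-66, -66])
3. MUL -> [4356]
4. PUSH -16 -> [4356, -16]
5. MUL -> [-69696]

[-69696]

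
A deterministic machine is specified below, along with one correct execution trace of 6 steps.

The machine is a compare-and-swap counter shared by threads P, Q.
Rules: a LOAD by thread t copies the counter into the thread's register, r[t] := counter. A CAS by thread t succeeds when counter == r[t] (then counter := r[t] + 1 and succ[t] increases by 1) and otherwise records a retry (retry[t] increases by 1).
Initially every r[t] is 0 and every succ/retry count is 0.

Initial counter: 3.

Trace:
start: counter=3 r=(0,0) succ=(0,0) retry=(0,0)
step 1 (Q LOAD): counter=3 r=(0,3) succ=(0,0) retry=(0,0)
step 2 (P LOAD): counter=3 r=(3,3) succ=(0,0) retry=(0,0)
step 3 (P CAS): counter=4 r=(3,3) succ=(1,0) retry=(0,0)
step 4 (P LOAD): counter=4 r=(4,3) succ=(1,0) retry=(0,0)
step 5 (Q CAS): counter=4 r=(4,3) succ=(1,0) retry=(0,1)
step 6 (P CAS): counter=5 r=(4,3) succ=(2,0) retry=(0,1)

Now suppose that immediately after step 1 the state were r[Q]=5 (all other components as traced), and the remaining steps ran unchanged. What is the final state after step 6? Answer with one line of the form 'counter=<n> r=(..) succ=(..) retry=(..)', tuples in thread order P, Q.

state after step 1 := counter=3 r=(0,5) succ=(0,0) retry=(0,0)
step 2 (P LOAD): counter=3 r=(3,5) succ=(0,0) retry=(0,0)
step 3 (P CAS): counter=4 r=(3,5) succ=(1,0) retry=(0,0)
step 4 (P LOAD): counter=4 r=(4,5) succ=(1,0) retry=(0,0)
step 5 (Q CAS): counter=4 r=(4,5) succ=(1,0) retry=(0,1)
step 6 (P CAS): counter=5 r=(4,5) succ=(2,0) retry=(0,1)

counter=5 r=(4,5) succ=(2,0) retry=(0,1)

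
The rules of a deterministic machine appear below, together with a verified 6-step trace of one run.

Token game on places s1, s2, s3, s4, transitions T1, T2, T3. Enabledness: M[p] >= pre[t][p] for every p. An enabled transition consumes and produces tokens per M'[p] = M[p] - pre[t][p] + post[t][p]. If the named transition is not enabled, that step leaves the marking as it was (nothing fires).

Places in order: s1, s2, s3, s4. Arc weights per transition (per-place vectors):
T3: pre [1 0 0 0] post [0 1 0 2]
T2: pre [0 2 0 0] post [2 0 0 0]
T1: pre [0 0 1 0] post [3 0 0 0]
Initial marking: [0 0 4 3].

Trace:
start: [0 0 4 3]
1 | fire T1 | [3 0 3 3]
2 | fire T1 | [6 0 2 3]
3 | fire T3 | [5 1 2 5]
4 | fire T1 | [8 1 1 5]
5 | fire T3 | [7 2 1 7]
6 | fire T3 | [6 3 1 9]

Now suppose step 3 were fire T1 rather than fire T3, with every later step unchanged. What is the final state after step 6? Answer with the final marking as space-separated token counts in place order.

(re-executing from step 3 with the substitution; state before step 3: [6 0 2 3])
3 | fire T1 | [9 0 1 3]
4 | fire T1 | [12 0 0 3]
5 | fire T3 | [11 1 0 5]
6 | fire T3 | [10 2 0 7]

10 2 0 7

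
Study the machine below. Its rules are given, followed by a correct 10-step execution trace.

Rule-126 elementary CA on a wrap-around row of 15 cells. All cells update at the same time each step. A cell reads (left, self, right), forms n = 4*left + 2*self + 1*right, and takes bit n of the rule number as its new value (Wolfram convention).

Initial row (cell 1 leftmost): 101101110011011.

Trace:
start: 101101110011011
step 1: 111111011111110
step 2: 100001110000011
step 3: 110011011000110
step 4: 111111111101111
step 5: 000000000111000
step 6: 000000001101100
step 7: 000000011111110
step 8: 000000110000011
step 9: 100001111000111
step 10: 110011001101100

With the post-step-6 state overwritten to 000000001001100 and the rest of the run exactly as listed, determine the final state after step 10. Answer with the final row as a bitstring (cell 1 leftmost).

110011001101100

state after step 6 := 000000001001100
step 7: 000000011111110
step 8: 000000110000011
step 9: 100001111000111
step 10: 110011001101100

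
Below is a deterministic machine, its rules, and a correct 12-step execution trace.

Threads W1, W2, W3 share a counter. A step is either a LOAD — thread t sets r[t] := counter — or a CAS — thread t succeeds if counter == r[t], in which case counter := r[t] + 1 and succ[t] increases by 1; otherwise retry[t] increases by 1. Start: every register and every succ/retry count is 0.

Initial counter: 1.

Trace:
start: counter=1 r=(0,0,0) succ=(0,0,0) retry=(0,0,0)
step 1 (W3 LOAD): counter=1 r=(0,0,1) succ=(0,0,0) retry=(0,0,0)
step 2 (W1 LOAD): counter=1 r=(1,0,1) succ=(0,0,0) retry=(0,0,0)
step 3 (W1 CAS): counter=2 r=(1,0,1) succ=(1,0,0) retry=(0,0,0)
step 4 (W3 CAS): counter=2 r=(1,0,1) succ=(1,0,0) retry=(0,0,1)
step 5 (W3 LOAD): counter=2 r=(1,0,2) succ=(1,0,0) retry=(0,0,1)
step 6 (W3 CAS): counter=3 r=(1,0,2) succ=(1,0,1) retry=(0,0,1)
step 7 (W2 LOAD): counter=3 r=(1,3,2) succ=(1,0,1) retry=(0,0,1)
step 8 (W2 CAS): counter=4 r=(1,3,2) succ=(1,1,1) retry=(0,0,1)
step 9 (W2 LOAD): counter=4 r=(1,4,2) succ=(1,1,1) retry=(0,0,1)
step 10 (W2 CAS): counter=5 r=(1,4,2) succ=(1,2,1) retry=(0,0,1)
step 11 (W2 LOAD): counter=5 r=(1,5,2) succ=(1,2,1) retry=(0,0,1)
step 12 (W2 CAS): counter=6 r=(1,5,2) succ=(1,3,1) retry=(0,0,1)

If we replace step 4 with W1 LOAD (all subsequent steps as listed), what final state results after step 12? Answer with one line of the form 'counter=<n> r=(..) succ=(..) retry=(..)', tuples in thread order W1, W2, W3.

(re-executing from step 4 with the substitution; state before step 4: counter=2 r=(1,0,1) succ=(1,0,0) retry=(0,0,0))
step 4 (W1 LOAD): counter=2 r=(2,0,1) succ=(1,0,0) retry=(0,0,0)
step 5 (W3 LOAD): counter=2 r=(2,0,2) succ=(1,0,0) retry=(0,0,0)
step 6 (W3 CAS): counter=3 r=(2,0,2) succ=(1,0,1) retry=(0,0,0)
step 7 (W2 LOAD): counter=3 r=(2,3,2) succ=(1,0,1) retry=(0,0,0)
step 8 (W2 CAS): counter=4 r=(2,3,2) succ=(1,1,1) retry=(0,0,0)
step 9 (W2 LOAD): counter=4 r=(2,4,2) succ=(1,1,1) retry=(0,0,0)
step 10 (W2 CAS): counter=5 r=(2,4,2) succ=(1,2,1) retry=(0,0,0)
step 11 (W2 LOAD): counter=5 r=(2,5,2) succ=(1,2,1) retry=(0,0,0)
step 12 (W2 CAS): counter=6 r=(2,5,2) succ=(1,3,1) retry=(0,0,0)

counter=6 r=(2,5,2) succ=(1,3,1) retry=(0,0,0)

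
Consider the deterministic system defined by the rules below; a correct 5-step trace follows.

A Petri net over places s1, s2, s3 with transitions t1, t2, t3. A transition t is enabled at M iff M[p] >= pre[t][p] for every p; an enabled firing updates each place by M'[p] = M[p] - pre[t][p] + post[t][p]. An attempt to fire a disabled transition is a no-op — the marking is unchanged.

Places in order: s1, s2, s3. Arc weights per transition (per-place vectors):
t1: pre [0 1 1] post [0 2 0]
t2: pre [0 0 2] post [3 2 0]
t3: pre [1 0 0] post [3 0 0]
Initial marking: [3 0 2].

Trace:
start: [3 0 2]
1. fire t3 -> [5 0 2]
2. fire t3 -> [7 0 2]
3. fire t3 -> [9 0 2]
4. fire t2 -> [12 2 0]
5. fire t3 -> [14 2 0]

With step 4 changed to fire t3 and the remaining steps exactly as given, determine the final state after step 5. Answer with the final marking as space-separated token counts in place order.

(re-executing from step 4 with the substitution; state before step 4: [9 0 2])
4. fire t3 -> [11 0 2]
5. fire t3 -> [13 0 2]

13 0 2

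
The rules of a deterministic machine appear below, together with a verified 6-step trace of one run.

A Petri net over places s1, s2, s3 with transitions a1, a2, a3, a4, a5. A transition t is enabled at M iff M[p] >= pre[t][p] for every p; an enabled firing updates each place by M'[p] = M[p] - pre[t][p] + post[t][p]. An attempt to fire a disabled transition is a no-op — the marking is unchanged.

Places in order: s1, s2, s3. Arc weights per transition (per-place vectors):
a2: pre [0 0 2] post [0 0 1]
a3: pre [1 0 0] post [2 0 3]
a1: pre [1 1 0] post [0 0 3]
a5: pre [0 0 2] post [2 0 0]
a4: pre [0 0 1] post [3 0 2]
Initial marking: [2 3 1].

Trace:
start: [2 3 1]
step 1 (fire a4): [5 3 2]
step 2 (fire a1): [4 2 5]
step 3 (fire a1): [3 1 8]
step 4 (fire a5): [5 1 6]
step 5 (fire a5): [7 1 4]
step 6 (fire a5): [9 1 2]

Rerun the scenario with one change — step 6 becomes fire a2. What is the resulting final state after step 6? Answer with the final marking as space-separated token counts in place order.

7 1 3

(re-executing from step 6 with the substitution; state before step 6: [7 1 4])
step 6 (fire a2): [7 1 3]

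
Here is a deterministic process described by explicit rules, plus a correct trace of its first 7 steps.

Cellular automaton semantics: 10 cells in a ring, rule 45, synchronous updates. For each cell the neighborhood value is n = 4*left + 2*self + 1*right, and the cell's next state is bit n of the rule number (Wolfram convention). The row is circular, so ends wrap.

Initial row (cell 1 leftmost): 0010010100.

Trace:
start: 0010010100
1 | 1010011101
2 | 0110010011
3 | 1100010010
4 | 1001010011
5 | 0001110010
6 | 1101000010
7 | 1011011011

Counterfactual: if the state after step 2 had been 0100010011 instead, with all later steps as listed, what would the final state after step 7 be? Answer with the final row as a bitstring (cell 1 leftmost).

0100100110

state after step 2 := 0100010011
3 | 1101010010
4 | 1011110011
5 | 0110000010
6 | 0100111010
7 | 0100100110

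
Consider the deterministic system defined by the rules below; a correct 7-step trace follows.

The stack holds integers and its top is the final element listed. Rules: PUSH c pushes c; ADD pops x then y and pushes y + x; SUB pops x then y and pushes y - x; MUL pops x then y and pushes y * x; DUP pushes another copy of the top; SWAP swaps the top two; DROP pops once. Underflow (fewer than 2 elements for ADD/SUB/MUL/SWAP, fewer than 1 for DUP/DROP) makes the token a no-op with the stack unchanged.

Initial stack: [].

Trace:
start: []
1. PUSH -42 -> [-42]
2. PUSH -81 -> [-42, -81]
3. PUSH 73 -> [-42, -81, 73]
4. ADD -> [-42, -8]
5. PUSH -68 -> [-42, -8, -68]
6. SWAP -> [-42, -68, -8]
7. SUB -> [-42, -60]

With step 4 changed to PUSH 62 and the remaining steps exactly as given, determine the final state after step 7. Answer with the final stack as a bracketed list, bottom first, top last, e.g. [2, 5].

[-42, -81, 73, -130]

(re-executing from step 4 with the substitution; state before step 4: [-42, -81, 73])
4. PUSH 62 -> [-42, -81, 73, 62]
5. PUSH -68 -> [-42, -81, 73, 62, -68]
6. SWAP -> [-42, -81, 73, -68, 62]
7. SUB -> [-42, -81, 73, -130]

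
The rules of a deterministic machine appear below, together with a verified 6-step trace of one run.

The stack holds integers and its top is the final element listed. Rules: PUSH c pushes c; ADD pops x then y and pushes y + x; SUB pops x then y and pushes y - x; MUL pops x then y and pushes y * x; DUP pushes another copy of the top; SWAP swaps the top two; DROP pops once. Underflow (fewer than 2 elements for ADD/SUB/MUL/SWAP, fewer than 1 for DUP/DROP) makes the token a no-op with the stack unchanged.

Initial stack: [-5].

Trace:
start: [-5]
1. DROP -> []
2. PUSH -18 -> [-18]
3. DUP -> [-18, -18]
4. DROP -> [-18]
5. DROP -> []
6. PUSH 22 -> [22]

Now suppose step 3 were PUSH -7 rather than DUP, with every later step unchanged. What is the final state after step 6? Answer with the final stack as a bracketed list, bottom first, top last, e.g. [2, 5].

[22]

(re-executing from step 3 with the substitution; state before step 3: [-18])
3. PUSH -7 -> [-18, -7]
4. DROP -> [-18]
5. DROP -> []
6. PUSH 22 -> [22]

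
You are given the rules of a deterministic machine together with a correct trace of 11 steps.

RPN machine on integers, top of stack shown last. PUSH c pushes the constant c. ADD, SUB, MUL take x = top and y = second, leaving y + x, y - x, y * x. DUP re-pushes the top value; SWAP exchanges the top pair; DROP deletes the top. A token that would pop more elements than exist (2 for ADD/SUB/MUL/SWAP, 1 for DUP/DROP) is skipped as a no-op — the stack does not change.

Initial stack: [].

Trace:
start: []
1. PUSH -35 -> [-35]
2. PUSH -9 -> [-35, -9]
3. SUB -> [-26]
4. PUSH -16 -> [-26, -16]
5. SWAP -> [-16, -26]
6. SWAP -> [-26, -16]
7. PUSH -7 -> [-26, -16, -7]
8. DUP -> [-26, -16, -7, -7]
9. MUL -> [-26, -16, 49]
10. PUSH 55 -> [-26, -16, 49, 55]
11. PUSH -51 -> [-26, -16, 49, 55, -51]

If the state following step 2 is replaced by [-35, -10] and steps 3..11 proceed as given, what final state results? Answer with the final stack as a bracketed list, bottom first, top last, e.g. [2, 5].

state after step 2 := [-35, -10]
3. SUB -> [-25]
4. PUSH -16 -> [-25, -16]
5. SWAP -> [-16, -25]
6. SWAP -> [-25, -16]
7. PUSH -7 -> [-25, -16, -7]
8. DUP -> [-25, -16, -7, -7]
9. MUL -> [-25, -16, 49]
10. PUSH 55 -> [-25, -16, 49, 55]
11. PUSH -51 -> [-25, -16, 49, 55, -51]

[-25, -16, 49, 55, -51]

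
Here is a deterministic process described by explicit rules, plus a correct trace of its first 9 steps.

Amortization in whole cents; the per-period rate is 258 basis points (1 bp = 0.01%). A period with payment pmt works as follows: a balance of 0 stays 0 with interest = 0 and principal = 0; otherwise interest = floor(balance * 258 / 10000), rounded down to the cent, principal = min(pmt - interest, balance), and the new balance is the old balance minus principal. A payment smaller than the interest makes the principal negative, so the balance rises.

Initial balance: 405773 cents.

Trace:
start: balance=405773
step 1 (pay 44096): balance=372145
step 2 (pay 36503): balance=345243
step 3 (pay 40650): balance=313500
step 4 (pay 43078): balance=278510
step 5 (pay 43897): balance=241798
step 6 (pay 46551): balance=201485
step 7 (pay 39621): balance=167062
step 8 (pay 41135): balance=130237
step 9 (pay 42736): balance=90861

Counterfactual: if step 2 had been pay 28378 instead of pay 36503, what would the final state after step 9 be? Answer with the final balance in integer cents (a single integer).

(re-executing from step 2 with the substitution; state before step 2: balance=372145)
step 2 (pay 28378): balance=353368
step 3 (pay 40650): balance=321834
step 4 (pay 43078): balance=287059
step 5 (pay 43897): balance=250568
step 6 (pay 46551): balance=210481
step 7 (pay 39621): balance=176290
step 8 (pay 41135): balance=139703
step 9 (pay 42736): balance=100571

100571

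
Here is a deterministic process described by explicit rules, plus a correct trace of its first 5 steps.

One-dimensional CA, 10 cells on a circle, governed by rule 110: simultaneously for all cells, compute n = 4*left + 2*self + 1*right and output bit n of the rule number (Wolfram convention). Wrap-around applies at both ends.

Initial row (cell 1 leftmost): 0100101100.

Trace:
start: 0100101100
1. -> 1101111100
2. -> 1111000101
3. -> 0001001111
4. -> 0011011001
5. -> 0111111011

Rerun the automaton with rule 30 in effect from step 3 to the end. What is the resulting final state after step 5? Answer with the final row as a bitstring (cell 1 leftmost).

(re-executing steps 3..5 under rule 30; state before step 3: 1111000101)
3. -> 0000101101
4. -> 1001101001
5. -> 0111001111

0111001111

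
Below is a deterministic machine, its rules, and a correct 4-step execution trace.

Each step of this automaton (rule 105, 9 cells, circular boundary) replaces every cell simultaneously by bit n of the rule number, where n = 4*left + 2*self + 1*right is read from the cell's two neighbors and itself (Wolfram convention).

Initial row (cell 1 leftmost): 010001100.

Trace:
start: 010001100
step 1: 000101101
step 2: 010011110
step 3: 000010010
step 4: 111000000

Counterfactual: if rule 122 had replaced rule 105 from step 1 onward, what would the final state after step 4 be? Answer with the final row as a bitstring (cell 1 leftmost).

(re-executing steps 1..4 under rule 122; state before step 1: 010001100)
step 1: 101011110
step 2: 010110011
step 3: 101111111
step 4: 111000000

111000000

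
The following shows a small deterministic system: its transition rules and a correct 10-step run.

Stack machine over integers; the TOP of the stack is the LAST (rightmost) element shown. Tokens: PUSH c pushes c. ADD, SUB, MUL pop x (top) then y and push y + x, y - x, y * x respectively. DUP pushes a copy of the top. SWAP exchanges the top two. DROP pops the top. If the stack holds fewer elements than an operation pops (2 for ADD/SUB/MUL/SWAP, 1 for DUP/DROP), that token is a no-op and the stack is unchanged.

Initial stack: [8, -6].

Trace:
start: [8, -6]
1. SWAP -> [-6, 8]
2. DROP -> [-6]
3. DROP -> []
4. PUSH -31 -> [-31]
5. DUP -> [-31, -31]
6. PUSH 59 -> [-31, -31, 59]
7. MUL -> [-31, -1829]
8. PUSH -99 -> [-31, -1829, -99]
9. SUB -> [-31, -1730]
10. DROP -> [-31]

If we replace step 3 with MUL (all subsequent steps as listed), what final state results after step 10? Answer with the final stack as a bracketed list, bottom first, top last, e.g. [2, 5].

[-6, -31]

(re-executing from step 3 with the substitution; state before step 3: [-6])
3. MUL -> [-6]
4. PUSH -31 -> [-6, -31]
5. DUP -> [-6, -31, -31]
6. PUSH 59 -> [-6, -31, -31, 59]
7. MUL -> [-6, -31, -1829]
8. PUSH -99 -> [-6, -31, -1829, -99]
9. SUB -> [-6, -31, -1730]
10. DROP -> [-6, -31]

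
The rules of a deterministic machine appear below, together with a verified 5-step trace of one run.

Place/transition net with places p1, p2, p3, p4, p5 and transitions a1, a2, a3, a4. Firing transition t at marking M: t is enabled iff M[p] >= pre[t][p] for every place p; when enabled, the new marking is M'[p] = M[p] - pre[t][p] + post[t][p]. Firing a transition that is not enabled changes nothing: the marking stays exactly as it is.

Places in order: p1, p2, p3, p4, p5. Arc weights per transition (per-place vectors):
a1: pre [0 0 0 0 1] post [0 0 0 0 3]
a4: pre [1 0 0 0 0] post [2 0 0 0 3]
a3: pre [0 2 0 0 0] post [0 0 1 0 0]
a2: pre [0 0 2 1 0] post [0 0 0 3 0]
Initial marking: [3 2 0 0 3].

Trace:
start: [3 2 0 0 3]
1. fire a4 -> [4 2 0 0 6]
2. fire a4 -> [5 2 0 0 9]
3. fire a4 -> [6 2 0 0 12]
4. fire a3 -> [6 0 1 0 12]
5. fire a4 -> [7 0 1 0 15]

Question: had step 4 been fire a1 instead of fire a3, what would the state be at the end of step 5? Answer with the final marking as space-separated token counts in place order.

7 2 0 0 17

(re-executing from step 4 with the substitution; state before step 4: [6 2 0 0 12])
4. fire a1 -> [6 2 0 0 14]
5. fire a4 -> [7 2 0 0 17]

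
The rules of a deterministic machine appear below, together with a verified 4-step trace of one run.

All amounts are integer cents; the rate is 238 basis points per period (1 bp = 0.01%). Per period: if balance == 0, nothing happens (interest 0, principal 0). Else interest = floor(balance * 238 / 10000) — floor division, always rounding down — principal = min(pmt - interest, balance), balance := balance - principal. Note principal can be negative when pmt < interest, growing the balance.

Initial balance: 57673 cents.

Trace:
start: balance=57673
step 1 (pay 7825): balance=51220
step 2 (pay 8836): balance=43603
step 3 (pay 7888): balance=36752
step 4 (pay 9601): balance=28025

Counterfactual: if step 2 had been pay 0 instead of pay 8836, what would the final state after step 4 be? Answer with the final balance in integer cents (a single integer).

(re-executing from step 2 with the substitution; state before step 2: balance=51220)
step 2 (pay 0): balance=52439
step 3 (pay 7888): balance=45799
step 4 (pay 9601): balance=37288

37288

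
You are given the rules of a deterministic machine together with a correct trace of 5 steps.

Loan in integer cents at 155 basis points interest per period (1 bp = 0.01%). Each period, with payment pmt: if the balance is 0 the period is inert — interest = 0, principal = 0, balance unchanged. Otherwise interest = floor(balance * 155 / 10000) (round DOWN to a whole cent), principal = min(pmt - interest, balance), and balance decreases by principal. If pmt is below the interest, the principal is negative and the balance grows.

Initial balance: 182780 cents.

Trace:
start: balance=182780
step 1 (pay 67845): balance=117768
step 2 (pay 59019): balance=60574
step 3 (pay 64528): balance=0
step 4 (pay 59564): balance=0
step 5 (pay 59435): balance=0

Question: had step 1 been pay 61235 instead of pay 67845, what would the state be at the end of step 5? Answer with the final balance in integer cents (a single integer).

0

(re-executing from step 1 with the substitution; state before step 1: balance=182780)
step 1 (pay 61235): balance=124378
step 2 (pay 59019): balance=67286
step 3 (pay 64528): balance=3800
step 4 (pay 59564): balance=0
step 5 (pay 59435): balance=0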